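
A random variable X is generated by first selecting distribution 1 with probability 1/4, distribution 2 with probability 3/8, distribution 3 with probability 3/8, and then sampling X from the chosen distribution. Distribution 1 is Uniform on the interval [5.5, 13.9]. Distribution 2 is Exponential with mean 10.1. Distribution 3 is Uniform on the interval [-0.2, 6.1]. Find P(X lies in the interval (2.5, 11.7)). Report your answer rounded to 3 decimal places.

0.574

Conditional on each component, P(2.5 < X < 11.7): 1: 0.738095; 2: 0.466748; 3: 0.571429.
By total probability, P(2.5 < X < 11.7) = 0.25·0.738095 + 0.375·0.466748 + 0.375·0.571429 = 0.57384.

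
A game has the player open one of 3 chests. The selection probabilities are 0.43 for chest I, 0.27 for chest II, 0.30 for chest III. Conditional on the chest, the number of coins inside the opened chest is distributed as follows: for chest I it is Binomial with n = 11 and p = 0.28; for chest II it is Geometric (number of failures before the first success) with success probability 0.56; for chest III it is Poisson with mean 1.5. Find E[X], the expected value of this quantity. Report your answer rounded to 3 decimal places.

Component means — I: 3.08; II: 0.785714; III: 1.5.
E[X] = 0.43·3.08 + 0.27·0.785714 + 0.3·1.5 = 1.98654.

1.987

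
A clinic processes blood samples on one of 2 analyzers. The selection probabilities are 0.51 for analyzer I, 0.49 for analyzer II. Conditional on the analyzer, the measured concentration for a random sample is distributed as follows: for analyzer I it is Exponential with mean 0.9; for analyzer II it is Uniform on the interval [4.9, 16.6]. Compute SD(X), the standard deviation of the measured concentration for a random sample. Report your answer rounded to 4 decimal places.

5.4999

Per component, I: μ=0.9, E[X²]=1.62; II: μ=10.75, E[X²]=126.97.
E[X] = 0.51·0.9 + 0.49·10.75 = 5.7265.
E[X²] = 0.51·1.62 + 0.49·126.97 = 63.0415.
Var(X) = E[X²] − (E[X])² = 63.0415 − 32.7928 = 30.2487.
SD(X) = √30.2487 = 5.49988.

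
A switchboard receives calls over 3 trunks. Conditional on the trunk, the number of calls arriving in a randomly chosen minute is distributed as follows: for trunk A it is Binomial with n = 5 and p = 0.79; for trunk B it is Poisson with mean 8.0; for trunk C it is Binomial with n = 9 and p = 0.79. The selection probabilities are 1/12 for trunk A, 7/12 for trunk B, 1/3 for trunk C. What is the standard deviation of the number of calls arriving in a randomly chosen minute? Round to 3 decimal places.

Per component, A: μ=3.95, E[X²]=16.432; B: μ=8, E[X²]=72; C: μ=7.11, E[X²]=52.0452.
E[X] = 0.0833333·3.95 + 0.583333·8 + 0.333333·7.11 = 7.36583.
E[X²] = 0.0833333·16.432 + 0.583333·72 + 0.333333·52.0452 = 60.7177.
Var(X) = E[X²] − (E[X])² = 60.7177 − 54.2555 = 6.46223.
SD(X) = √6.46223 = 2.54209.

2.542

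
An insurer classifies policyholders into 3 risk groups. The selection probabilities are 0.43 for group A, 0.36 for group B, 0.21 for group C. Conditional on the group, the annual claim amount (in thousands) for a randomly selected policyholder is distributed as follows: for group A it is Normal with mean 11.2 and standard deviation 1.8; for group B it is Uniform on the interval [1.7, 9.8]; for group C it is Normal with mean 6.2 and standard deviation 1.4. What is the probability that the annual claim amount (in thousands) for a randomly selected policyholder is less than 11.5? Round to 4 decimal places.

Conditional on each group, P(X < 11.5): A: 0.566184; B: 1; C: 0.999923.
By total probability, P(X < 11.5) = 0.43·0.566184 + 0.36·1 + 0.21·0.999923 = 0.813443.

0.8134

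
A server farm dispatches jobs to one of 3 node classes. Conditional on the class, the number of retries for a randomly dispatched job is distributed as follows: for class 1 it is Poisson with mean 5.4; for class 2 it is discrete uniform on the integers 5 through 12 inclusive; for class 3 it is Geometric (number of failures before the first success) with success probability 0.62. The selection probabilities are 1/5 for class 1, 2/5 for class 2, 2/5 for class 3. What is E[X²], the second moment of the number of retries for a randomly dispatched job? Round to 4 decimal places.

38.4577

For each component E[X²] = Var + (mean)², giving 1: 34.56; 2: 77.5; 3: 1.3642.
Overall E[X²] = 0.2·34.56 + 0.4·77.5 + 0.4·1.3642 = 38.4577.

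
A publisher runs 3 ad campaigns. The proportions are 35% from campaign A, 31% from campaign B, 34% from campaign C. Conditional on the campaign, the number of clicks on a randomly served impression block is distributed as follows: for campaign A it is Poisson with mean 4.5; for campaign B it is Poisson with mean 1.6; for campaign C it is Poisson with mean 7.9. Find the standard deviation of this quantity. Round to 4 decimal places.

3.3509

Per component, A: μ=4.5, E[X²]=24.75; B: μ=1.6, E[X²]=4.16; C: μ=7.9, E[X²]=70.31.
E[X] = 0.35·4.5 + 0.31·1.6 + 0.34·7.9 = 4.757.
E[X²] = 0.35·24.75 + 0.31·4.16 + 0.34·70.31 = 33.8575.
Var(X) = E[X²] − (E[X])² = 33.8575 − 22.629 = 11.2285.
SD(X) = √11.2285 = 3.35089.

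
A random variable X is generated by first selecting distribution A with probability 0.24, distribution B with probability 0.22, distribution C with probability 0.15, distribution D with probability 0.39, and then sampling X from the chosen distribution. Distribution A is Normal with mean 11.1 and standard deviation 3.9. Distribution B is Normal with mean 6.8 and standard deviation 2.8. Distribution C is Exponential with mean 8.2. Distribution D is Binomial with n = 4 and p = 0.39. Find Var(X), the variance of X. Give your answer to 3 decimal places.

Per component, A: μ=11.1, E[X²]=138.42; B: μ=6.8, E[X²]=54.08; C: μ=8.2, E[X²]=134.48; D: μ=1.56, E[X²]=3.3852.
E[X] = 0.24·11.1 + 0.22·6.8 + 0.15·8.2 + 0.39·1.56 = 5.9984.
E[X²] = 0.24·138.42 + 0.22·54.08 + 0.15·134.48 + 0.39·3.3852 = 66.6106.
Var(X) = E[X²] − (E[X])² = 66.6106 − 35.9808 = 30.6298.

30.630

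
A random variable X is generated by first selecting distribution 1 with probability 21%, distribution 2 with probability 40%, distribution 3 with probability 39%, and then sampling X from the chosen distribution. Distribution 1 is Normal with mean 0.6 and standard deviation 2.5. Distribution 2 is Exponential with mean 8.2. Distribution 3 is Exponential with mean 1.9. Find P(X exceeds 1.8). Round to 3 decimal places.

Conditional on each component, P(X > 1.8): 1: 0.315614; 2: 0.80291; 3: 0.38776.
By total probability, P(X > 1.8) = 0.21·0.315614 + 0.4·0.80291 + 0.39·0.38776 = 0.538669.

0.539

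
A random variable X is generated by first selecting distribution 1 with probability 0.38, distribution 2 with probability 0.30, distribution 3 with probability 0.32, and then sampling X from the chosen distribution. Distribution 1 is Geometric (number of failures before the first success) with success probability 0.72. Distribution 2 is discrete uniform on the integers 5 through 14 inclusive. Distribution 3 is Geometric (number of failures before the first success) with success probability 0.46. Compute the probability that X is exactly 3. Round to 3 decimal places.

Conditional on each component, P(X = 3): 1: 0.0158054; 2: 0; 3: 0.0724334.
By total probability, P(X = 3) = 0.38·0.0158054 + 0.3·0 + 0.32·0.0724334 = 0.0291848.

0.029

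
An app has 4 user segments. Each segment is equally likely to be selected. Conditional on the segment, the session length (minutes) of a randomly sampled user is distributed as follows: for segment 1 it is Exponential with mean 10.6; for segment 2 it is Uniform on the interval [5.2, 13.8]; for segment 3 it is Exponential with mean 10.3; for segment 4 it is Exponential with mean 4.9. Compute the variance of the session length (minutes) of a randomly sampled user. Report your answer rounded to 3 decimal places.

67.453

Per component, 1: μ=10.6, E[X²]=224.72; 2: μ=9.5, E[X²]=96.4133; 3: μ=10.3, E[X²]=212.18; 4: μ=4.9, E[X²]=48.02.
E[X] = 0.25·10.6 + 0.25·9.5 + 0.25·10.3 + 0.25·4.9 = 8.825.
E[X²] = 0.25·224.72 + 0.25·96.4133 + 0.25·212.18 + 0.25·48.02 = 145.333.
Var(X) = E[X²] − (E[X])² = 145.333 − 77.8806 = 67.4527.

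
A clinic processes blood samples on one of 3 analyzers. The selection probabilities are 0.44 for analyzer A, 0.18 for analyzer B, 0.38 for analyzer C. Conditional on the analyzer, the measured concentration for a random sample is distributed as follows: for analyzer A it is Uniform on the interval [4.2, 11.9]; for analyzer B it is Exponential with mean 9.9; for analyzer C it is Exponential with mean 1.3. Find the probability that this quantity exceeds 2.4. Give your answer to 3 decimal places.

0.641

Conditional on each analyzer, P(X > 2.4): A: 1; B: 0.784723; C: 0.157843.
By total probability, P(X > 2.4) = 0.44·1 + 0.18·0.784723 + 0.38·0.157843 = 0.641231.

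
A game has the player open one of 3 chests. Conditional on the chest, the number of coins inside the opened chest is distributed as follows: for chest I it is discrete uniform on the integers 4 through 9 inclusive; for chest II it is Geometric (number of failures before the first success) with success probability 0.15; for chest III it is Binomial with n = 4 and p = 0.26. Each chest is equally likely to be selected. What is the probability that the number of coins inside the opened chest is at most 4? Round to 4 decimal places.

0.5743

Conditional on each chest, P(X ≤ 4): I: 0.166667; II: 0.556295; III: 1.
By total probability, P(X ≤ 4) = 0.333333·0.166667 + 0.333333·0.556295 + 0.333333·1 = 0.57432.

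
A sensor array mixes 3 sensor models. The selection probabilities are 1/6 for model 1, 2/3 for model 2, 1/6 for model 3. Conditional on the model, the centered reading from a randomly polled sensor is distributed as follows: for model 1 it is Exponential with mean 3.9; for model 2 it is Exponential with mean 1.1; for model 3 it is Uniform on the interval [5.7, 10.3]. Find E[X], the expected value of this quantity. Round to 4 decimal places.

2.7167

Component means — 1: 3.9; 2: 1.1; 3: 8.
E[X] = 0.166667·3.9 + 0.666667·1.1 + 0.166667·8 = 2.71667.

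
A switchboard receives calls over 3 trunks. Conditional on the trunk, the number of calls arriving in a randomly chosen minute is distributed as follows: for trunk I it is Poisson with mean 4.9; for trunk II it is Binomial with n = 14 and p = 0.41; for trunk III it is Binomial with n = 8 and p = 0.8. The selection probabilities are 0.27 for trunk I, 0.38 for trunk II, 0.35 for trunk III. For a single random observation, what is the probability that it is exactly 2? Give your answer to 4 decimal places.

0.0349

Conditional on each trunk, P(X = 2): I: 0.0893962; II: 0.0272166; III: 0.00114688.
By total probability, P(X = 2) = 0.27·0.0893962 + 0.38·0.0272166 + 0.35·0.00114688 = 0.0348807.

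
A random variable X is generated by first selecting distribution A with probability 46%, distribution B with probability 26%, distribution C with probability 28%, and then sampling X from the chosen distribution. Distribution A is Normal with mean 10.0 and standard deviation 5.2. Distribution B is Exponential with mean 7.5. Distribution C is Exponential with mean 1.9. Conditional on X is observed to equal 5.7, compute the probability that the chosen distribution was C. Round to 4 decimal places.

0.1509

Likelihoods f(5.7 | ·): A: 0.0545031; B: 0.0623555; C: 0.0262037.
Posterior ∝ prior × likelihood. Numerator for C: 0.28·0.0262037 = 0.00733704.
Normalizing constant: 0.46·0.0545031 + 0.26·0.0623555 + 0.28·0.0262037 = 0.0486209.
P(C | observation) = 0.00733704 / 0.0486209 = 0.150903.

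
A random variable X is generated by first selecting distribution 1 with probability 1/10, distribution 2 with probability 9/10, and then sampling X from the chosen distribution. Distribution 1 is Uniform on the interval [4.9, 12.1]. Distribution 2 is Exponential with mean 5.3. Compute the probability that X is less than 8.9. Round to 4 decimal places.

Conditional on each component, P(X < 8.9): 1: 0.555556; 2: 0.813485.
By total probability, P(X < 8.9) = 0.1·0.555556 + 0.9·0.813485 = 0.787692.

0.7877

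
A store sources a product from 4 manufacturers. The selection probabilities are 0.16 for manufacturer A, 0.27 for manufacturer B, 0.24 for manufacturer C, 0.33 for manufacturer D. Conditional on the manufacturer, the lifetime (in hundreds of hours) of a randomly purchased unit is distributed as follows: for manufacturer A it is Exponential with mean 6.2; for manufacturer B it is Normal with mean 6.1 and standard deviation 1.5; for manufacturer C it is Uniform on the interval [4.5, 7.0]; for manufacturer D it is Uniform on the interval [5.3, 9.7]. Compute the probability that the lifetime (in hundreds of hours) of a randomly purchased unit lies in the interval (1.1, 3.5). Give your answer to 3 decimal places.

Conditional on each manufacturer, P(1.1 < X < 3.5): A: 0.268793; B: 0.0410892; C: 0; D: 0.
By total probability, P(1.1 < X < 3.5) = 0.16·0.268793 + 0.27·0.0410892 + 0.24·0 + 0.33·0 = 0.054101.

0.054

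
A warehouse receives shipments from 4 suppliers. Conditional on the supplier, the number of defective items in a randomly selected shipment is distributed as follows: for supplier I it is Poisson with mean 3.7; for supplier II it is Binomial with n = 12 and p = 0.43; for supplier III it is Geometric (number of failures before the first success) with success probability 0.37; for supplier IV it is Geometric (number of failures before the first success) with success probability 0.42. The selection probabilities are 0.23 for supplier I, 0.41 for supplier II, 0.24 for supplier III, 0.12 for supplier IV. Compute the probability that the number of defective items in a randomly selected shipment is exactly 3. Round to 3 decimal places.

Conditional on each supplier, P(X = 3): I: 0.20872; II: 0.111097; III: 0.0925174; IV: 0.081947.
By total probability, P(X = 3) = 0.23·0.20872 + 0.41·0.111097 + 0.24·0.0925174 + 0.12·0.081947 = 0.125593.

0.126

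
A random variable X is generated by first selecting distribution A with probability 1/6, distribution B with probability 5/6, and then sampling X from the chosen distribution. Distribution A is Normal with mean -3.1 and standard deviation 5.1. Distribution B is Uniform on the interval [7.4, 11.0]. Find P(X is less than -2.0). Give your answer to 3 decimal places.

0.098

Conditional on each component, P(X < -2.0): A: 0.585384; B: 0.
By total probability, P(X < -2.0) = 0.166667·0.585384 + 0.833333·0 = 0.097564.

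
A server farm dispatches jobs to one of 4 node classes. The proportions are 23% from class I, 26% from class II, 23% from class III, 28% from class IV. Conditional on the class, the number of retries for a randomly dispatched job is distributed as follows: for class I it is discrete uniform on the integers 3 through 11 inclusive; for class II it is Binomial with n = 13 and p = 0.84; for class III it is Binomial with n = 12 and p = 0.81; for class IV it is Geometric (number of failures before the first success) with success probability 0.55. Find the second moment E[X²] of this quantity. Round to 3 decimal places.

67.020

For each component E[X²] = Var + (mean)², giving I: 55.6667; II: 120.994; III: 96.3252; IV: 2.15702.
Overall E[X²] = 0.23·55.6667 + 0.26·120.994 + 0.23·96.3252 + 0.28·2.15702 = 67.0204.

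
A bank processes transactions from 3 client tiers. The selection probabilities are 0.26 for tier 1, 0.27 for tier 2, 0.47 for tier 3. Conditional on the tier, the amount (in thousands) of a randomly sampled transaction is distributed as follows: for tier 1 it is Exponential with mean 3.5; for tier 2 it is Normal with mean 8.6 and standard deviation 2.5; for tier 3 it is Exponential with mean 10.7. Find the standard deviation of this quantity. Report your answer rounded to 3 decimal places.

8.210

Per component, 1: μ=3.5, E[X²]=24.5; 2: μ=8.6, E[X²]=80.21; 3: μ=10.7, E[X²]=228.98.
E[X] = 0.26·3.5 + 0.27·8.6 + 0.47·10.7 = 8.261.
E[X²] = 0.26·24.5 + 0.27·80.21 + 0.47·228.98 = 135.647.
Var(X) = E[X²] − (E[X])² = 135.647 − 68.2441 = 67.4032.
SD(X) = √67.4032 = 8.20994.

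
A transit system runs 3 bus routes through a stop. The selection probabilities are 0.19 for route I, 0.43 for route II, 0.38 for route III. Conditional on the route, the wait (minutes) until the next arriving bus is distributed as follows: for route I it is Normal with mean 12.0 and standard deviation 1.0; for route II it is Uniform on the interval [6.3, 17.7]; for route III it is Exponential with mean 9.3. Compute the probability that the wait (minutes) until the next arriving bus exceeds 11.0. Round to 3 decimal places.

0.529

Conditional on each route, P(X > 11.0): I: 0.841345; II: 0.587719; III: 0.306421.
By total probability, P(X > 11.0) = 0.19·0.841345 + 0.43·0.587719 + 0.38·0.306421 = 0.529015.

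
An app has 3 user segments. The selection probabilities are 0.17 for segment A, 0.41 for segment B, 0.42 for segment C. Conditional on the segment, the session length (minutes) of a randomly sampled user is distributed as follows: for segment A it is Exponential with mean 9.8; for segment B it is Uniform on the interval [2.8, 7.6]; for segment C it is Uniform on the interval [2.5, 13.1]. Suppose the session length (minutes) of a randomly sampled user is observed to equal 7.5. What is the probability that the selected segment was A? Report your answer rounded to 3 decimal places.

Likelihoods f(7.5 | ·): A: 0.0474685; B: 0.208333; C: 0.0943396.
Posterior ∝ prior × likelihood. Numerator for A: 0.17·0.0474685 = 0.00806965.
Normalizing constant: 0.17·0.0474685 + 0.41·0.208333 + 0.42·0.0943396 = 0.133109.
P(A | observation) = 0.00806965 / 0.133109 = 0.0606244.

0.061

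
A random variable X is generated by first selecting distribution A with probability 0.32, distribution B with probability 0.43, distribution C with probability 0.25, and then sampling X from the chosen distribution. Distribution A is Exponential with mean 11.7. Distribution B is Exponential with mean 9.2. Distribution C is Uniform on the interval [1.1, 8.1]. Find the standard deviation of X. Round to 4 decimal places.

9.4015

Per component, A: μ=11.7, E[X²]=273.78; B: μ=9.2, E[X²]=169.28; C: μ=4.6, E[X²]=25.2433.
E[X] = 0.32·11.7 + 0.43·9.2 + 0.25·4.6 = 8.85.
E[X²] = 0.32·273.78 + 0.43·169.28 + 0.25·25.2433 = 166.711.
Var(X) = E[X²] − (E[X])² = 166.711 − 78.3225 = 88.3883.
SD(X) = √88.3883 = 9.40151.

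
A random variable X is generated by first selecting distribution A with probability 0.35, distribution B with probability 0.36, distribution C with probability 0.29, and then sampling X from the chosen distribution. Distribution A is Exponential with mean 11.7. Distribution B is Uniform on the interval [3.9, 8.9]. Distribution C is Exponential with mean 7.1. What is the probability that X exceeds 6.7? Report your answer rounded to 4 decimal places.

0.4687

Conditional on each component, P(X > 6.7): A: 0.564029; B: 0.44; C: 0.3892.
By total probability, P(X > 6.7) = 0.35·0.564029 + 0.36·0.44 + 0.29·0.3892 = 0.468678.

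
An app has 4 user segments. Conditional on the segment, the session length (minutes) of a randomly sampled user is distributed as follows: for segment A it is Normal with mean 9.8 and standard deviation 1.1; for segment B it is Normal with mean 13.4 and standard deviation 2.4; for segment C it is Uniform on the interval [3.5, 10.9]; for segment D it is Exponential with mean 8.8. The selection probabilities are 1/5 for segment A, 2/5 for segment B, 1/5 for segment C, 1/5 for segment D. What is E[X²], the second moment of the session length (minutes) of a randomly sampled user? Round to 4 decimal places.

135.8347

For each component E[X²] = Var + (mean)², giving A: 97.25; B: 185.32; C: 56.4033; D: 154.88.
Overall E[X²] = 0.2·97.25 + 0.4·185.32 + 0.2·56.4033 + 0.2·154.88 = 135.835.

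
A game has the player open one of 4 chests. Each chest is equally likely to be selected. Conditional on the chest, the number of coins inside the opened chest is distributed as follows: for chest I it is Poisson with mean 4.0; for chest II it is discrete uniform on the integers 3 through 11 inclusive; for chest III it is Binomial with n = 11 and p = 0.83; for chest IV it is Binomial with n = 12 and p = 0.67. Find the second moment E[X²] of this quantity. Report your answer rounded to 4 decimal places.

For each component E[X²] = Var + (mean)², giving I: 20; II: 55.6667; III: 84.909; IV: 67.2948.
Overall E[X²] = 0.25·20 + 0.25·55.6667 + 0.25·84.909 + 0.25·67.2948 = 56.9676.

56.9676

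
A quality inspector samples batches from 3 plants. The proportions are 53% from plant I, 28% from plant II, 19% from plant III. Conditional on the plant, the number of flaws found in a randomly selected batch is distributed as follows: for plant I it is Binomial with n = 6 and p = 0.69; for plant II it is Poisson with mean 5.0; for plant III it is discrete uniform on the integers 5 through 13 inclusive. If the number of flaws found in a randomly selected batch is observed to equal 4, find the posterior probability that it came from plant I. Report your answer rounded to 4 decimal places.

Likelihoods P(X=4 | ·): I: 0.326747; II: 0.175467; III: 0.
Posterior ∝ prior × likelihood. Numerator for I: 0.53·0.326747 = 0.173176.
Normalizing constant: 0.53·0.326747 + 0.28·0.175467 + 0.19·0 = 0.222307.
P(I | observation) = 0.173176 / 0.222307 = 0.778995.

0.7790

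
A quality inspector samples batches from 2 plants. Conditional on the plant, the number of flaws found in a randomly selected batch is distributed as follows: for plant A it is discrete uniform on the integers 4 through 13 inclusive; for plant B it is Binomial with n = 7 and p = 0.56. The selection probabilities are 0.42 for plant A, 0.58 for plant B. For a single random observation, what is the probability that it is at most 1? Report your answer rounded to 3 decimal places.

0.018

Conditional on each plant, P(X ≤ 1): A: 0; B: 0.0316375.
By total probability, P(X ≤ 1) = 0.42·0 + 0.58·0.0316375 = 0.0183498.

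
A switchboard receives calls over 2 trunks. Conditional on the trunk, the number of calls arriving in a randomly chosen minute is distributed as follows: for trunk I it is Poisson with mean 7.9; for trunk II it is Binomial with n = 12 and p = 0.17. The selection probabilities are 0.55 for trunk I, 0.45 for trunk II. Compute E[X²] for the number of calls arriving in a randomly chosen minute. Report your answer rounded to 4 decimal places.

For each component E[X²] = Var + (mean)², giving I: 70.31; II: 5.8548.
Overall E[X²] = 0.55·70.31 + 0.45·5.8548 = 41.3052.

41.3052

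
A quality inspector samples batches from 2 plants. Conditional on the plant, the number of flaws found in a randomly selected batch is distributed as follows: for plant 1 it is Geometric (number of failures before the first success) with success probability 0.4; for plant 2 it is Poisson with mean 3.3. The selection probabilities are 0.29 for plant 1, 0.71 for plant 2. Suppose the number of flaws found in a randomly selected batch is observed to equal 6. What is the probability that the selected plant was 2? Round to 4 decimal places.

0.8967

Likelihoods P(X=6 | ·): 1: 0.0186624; 2: 0.0661575.
Posterior ∝ prior × likelihood. Numerator for 2: 0.71·0.0661575 = 0.0469719.
Normalizing constant: 0.29·0.0186624 + 0.71·0.0661575 = 0.0523839.
P(2 | observation) = 0.0469719 / 0.0523839 = 0.896684.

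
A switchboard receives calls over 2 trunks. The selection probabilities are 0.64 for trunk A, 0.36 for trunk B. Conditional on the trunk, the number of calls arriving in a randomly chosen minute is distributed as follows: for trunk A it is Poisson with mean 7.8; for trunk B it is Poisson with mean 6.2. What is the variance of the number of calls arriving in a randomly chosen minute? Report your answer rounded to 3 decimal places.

7.814

Per component, A: μ=7.8, E[X²]=68.64; B: μ=6.2, E[X²]=44.64.
E[X] = 0.64·7.8 + 0.36·6.2 = 7.224.
E[X²] = 0.64·68.64 + 0.36·44.64 = 60.
Var(X) = E[X²] − (E[X])² = 60 − 52.1862 = 7.81382.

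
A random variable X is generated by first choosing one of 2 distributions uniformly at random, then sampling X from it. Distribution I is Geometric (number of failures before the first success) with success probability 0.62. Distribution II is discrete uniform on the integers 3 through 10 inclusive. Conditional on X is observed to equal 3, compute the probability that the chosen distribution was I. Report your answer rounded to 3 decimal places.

Likelihoods P(X=3 | ·): I: 0.0340206; II: 0.125.
Posterior ∝ prior × likelihood. Numerator for I: 0.5·0.0340206 = 0.0170103.
Normalizing constant: 0.5·0.0340206 + 0.5·0.125 = 0.0795103.
P(I | observation) = 0.0170103 / 0.0795103 = 0.213939.

0.214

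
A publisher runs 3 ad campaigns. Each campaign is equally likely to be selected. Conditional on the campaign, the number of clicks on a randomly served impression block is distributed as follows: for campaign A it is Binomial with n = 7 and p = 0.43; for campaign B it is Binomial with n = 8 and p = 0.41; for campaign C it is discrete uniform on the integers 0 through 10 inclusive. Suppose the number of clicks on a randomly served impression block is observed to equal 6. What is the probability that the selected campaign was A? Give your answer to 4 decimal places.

0.1553

Likelihoods P(X=6 | ·): A: 0.0252222; B: 0.0462983; C: 0.0909091.
Posterior ∝ prior × likelihood. Numerator for A: 0.333333·0.0252222 = 0.00840741.
Normalizing constant: 0.333333·0.0252222 + 0.333333·0.0462983 + 0.333333·0.0909091 = 0.0541432.
P(A | observation) = 0.00840741 / 0.0541432 = 0.155281.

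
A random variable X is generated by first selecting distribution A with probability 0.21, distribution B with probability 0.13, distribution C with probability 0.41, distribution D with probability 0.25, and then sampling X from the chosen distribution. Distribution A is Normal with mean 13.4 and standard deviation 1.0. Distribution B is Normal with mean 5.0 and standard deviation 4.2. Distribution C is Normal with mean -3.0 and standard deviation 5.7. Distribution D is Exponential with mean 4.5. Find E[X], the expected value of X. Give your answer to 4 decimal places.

Component means — A: 13.4; B: 5; C: -3; D: 4.5.
E[X] = 0.21·13.4 + 0.13·5 + 0.41·-3 + 0.25·4.5 = 3.359.

3.3590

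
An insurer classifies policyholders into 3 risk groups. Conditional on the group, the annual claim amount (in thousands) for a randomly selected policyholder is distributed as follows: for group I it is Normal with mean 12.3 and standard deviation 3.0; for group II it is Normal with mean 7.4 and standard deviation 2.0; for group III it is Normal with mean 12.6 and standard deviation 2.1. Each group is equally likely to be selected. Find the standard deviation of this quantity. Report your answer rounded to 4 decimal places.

Per component, I: μ=12.3, E[X²]=160.29; II: μ=7.4, E[X²]=58.76; III: μ=12.6, E[X²]=163.17.
E[X] = 0.333333·12.3 + 0.333333·7.4 + 0.333333·12.6 = 10.7667.
E[X²] = 0.333333·160.29 + 0.333333·58.76 + 0.333333·163.17 = 127.407.
Var(X) = E[X²] − (E[X])² = 127.407 − 115.921 = 11.4856.
SD(X) = √11.4856 = 3.38903.

3.3890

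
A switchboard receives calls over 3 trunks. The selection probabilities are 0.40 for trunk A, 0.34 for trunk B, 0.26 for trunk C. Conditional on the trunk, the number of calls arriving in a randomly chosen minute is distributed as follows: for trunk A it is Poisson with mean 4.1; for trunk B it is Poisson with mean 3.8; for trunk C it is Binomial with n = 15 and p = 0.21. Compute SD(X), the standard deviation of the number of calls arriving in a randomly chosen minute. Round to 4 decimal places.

1.9294

Per component, A: μ=4.1, E[X²]=20.91; B: μ=3.8, E[X²]=18.24; C: μ=3.15, E[X²]=12.411.
E[X] = 0.4·4.1 + 0.34·3.8 + 0.26·3.15 = 3.751.
E[X²] = 0.4·20.91 + 0.34·18.24 + 0.26·12.411 = 17.7925.
Var(X) = E[X²] − (E[X])² = 17.7925 − 14.07 = 3.72246.
SD(X) = √3.72246 = 1.92937.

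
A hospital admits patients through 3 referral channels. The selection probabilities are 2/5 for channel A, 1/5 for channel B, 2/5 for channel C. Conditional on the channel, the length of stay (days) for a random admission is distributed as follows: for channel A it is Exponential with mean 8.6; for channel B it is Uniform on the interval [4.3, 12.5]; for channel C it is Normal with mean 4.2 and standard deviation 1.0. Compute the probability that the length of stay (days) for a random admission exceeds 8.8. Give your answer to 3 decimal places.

Conditional on each channel, P(X > 8.8): A: 0.359423; B: 0.45122; C: 2.11245e-06.
By total probability, P(X > 8.8) = 0.4·0.359423 + 0.2·0.45122 + 0.4·2.11245e-06 = 0.234014.

0.234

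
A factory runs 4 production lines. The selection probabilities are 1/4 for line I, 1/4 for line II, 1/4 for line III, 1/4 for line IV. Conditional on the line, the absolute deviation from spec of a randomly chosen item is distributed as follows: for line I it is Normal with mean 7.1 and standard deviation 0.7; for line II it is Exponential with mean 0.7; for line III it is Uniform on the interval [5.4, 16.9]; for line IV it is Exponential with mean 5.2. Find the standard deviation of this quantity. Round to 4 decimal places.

4.8861

Per component, I: μ=7.1, E[X²]=50.9; II: μ=0.7, E[X²]=0.98; III: μ=11.15, E[X²]=135.343; IV: μ=5.2, E[X²]=54.08.
E[X] = 0.25·7.1 + 0.25·0.7 + 0.25·11.15 + 0.25·5.2 = 6.0375.
E[X²] = 0.25·50.9 + 0.25·0.98 + 0.25·135.343 + 0.25·54.08 = 60.3258.
Var(X) = E[X²] − (E[X])² = 60.3258 − 36.4514 = 23.8744.
SD(X) = √23.8744 = 4.88615.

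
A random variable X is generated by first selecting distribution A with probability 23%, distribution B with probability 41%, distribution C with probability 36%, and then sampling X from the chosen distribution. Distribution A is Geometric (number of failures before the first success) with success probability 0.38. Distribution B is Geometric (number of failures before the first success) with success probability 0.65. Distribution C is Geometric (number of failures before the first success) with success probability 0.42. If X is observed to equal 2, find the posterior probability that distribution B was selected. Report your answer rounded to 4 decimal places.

0.2788

Likelihoods P(X=2 | ·): A: 0.146072; B: 0.079625; C: 0.141288.
Posterior ∝ prior × likelihood. Numerator for B: 0.41·0.079625 = 0.0326462.
Normalizing constant: 0.23·0.146072 + 0.41·0.079625 + 0.36·0.141288 = 0.117106.
P(B | observation) = 0.0326462 / 0.117106 = 0.278774.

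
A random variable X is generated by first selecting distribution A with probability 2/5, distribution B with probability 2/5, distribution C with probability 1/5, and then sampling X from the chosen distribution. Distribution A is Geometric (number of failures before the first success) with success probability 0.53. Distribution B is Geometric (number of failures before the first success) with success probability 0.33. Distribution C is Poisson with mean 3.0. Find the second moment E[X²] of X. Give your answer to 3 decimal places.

7.494

For each component E[X²] = Var + (mean)², giving A: 2.45959; B: 10.2746; C: 12.
Overall E[X²] = 0.4·2.45959 + 0.4·10.2746 + 0.2·12 = 7.49366.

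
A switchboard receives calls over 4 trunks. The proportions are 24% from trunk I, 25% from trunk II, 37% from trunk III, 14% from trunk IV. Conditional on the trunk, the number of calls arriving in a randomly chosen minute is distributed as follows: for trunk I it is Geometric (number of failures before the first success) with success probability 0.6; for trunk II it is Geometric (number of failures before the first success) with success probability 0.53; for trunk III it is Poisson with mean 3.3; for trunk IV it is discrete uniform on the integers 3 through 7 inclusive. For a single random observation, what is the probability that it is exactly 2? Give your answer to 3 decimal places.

Conditional on each trunk, P(X = 2): I: 0.096; II: 0.117077; III: 0.200829; IV: 0.
By total probability, P(X = 2) = 0.24·0.096 + 0.25·0.117077 + 0.37·0.200829 + 0.14·0 = 0.126616.

0.127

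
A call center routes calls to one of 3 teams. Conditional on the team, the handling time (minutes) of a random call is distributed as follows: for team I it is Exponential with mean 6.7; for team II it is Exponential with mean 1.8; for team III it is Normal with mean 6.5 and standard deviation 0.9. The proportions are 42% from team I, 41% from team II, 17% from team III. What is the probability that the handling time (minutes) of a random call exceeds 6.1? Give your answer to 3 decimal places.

Conditional on each team, P(X > 6.1): I: 0.402344; II: 0.0337462; III: 0.671639.
By total probability, P(X > 6.1) = 0.42·0.402344 + 0.41·0.0337462 + 0.17·0.671639 = 0.296999.

0.297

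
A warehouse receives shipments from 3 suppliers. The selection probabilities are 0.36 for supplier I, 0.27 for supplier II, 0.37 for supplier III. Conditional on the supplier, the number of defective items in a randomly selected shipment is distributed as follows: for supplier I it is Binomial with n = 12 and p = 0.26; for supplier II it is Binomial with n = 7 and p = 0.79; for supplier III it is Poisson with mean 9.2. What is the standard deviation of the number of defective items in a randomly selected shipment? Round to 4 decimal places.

Per component, I: μ=3.12, E[X²]=12.0432; II: μ=5.53, E[X²]=31.7422; III: μ=9.2, E[X²]=93.84.
E[X] = 0.36·3.12 + 0.27·5.53 + 0.37·9.2 = 6.0203.
E[X²] = 0.36·12.0432 + 0.27·31.7422 + 0.37·93.84 = 47.6267.
Var(X) = E[X²] − (E[X])² = 47.6267 − 36.244 = 11.3827.
SD(X) = √11.3827 = 3.37383.

3.3738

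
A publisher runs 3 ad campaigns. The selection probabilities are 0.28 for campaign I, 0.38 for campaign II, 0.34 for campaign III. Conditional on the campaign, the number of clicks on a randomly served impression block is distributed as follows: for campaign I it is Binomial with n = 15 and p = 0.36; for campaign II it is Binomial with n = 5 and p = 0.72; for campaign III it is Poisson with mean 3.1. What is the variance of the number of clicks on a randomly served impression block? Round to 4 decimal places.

Per component, I: μ=5.4, E[X²]=32.616; II: μ=3.6, E[X²]=13.968; III: μ=3.1, E[X²]=12.71.
E[X] = 0.28·5.4 + 0.38·3.6 + 0.34·3.1 = 3.934.
E[X²] = 0.28·32.616 + 0.38·13.968 + 0.34·12.71 = 18.7617.
Var(X) = E[X²] − (E[X])² = 18.7617 − 15.4764 = 3.28536.

3.2854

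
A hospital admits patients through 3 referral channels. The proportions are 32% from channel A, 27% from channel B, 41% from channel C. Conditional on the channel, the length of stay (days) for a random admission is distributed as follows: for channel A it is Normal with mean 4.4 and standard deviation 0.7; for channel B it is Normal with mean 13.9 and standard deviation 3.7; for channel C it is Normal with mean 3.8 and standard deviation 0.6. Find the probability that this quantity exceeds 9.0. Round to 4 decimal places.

0.2450

Conditional on each channel, P(X > 9.0): A: 2.49174e-11; B: 0.907302; C: 0.
By total probability, P(X > 9.0) = 0.32·2.49174e-11 + 0.27·0.907302 + 0.41·0 = 0.244972.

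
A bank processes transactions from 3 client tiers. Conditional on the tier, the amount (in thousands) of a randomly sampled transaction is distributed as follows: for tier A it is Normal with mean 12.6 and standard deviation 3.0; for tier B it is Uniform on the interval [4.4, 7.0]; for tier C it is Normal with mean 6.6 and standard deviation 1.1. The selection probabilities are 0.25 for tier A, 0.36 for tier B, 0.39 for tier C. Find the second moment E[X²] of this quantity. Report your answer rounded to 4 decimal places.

For each component E[X²] = Var + (mean)², giving A: 167.76; B: 33.0533; C: 44.77.
Overall E[X²] = 0.25·167.76 + 0.36·33.0533 + 0.39·44.77 = 71.2995.

71.2995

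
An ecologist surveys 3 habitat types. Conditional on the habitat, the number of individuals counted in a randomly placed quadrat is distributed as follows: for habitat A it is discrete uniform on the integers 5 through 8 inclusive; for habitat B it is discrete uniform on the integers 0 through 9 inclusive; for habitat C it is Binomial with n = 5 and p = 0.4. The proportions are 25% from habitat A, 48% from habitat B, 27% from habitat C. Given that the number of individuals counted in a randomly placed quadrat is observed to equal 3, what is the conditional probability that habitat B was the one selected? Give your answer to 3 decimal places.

0.436

Likelihoods P(X=3 | ·): A: 0; B: 0.1; C: 0.2304.
Posterior ∝ prior × likelihood. Numerator for B: 0.48·0.1 = 0.048.
Normalizing constant: 0.25·0 + 0.48·0.1 + 0.27·0.2304 = 0.110208.
P(B | observation) = 0.048 / 0.110208 = 0.43554.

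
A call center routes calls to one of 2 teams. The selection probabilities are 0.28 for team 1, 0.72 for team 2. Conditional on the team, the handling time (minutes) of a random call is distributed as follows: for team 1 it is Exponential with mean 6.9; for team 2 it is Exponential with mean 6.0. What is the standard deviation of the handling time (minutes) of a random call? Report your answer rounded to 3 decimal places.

6.278

Per component, 1: μ=6.9, E[X²]=95.22; 2: μ=6, E[X²]=72.
E[X] = 0.28·6.9 + 0.72·6 = 6.252.
E[X²] = 0.28·95.22 + 0.72·72 = 78.5016.
Var(X) = E[X²] − (E[X])² = 78.5016 − 39.0875 = 39.4141.
SD(X) = √39.4141 = 6.27806.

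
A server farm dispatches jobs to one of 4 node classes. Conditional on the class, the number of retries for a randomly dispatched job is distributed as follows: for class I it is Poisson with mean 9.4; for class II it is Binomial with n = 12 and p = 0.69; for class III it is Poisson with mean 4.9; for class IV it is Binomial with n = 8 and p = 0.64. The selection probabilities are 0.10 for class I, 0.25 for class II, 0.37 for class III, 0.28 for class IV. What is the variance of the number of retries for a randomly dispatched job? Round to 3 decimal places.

6.965

Per component, I: μ=9.4, E[X²]=97.76; II: μ=8.28, E[X²]=71.1252; III: μ=4.9, E[X²]=28.91; IV: μ=5.12, E[X²]=28.0576.
E[X] = 0.1·9.4 + 0.25·8.28 + 0.37·4.9 + 0.28·5.12 = 6.2566.
E[X²] = 0.1·97.76 + 0.25·71.1252 + 0.37·28.91 + 0.28·28.0576 = 46.1101.
Var(X) = E[X²] − (E[X])² = 46.1101 − 39.145 = 6.96508.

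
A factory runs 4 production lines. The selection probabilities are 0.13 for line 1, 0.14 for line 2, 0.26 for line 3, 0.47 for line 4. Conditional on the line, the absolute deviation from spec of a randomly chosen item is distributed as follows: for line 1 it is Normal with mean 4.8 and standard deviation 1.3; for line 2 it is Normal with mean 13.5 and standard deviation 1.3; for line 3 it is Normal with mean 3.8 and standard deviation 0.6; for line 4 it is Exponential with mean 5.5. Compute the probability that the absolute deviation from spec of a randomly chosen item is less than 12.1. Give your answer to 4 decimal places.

0.8276

Conditional on each line, P(X < 12.1): 1: 1; 2: 0.140757; 3: 1; 4: 0.889197.
By total probability, P(X < 12.1) = 0.13·1 + 0.14·0.140757 + 0.26·1 + 0.47·0.889197 = 0.827629.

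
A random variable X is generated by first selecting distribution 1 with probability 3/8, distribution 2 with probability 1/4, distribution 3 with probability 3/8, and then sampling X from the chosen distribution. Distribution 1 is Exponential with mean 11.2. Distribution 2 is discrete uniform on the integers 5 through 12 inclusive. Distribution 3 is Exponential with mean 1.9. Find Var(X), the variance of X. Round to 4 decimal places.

66.6361

Per component, 1: μ=11.2, E[X²]=250.88; 2: μ=8.5, E[X²]=77.5; 3: μ=1.9, E[X²]=7.22.
E[X] = 0.375·11.2 + 0.25·8.5 + 0.375·1.9 = 7.0375.
E[X²] = 0.375·250.88 + 0.25·77.5 + 0.375·7.22 = 116.162.
Var(X) = E[X²] − (E[X])² = 116.162 − 49.5264 = 66.6361.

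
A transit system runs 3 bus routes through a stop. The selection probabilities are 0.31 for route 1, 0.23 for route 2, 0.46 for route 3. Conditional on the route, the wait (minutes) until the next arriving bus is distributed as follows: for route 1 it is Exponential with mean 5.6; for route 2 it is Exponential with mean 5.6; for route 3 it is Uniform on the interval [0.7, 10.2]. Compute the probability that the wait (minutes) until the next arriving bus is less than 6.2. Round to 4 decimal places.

0.6278

Conditional on each route, P(X < 6.2): 1: 0.669498; 2: 0.669498; 3: 0.578947.
By total probability, P(X < 6.2) = 0.31·0.669498 + 0.23·0.669498 + 0.46·0.578947 = 0.627845.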